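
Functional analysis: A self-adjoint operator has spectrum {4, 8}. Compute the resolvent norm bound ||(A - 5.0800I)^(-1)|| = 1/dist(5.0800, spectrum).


dist(5.0800, {4, 8}) = min(|5.0800 - 4|, |5.0800 - 8|)
= min(1.0800, 2.9200) = 1.0800
Resolvent bound = 1/1.0800 = 0.9259

0.9259


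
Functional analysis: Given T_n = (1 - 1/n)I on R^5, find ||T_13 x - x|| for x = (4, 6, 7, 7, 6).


T_13 x - x = (1 - 1/13)x - x = -x/13
||x|| = sqrt(186) = 13.6382
||T_13 x - x|| = ||x||/13 = 13.6382/13 = 1.0491

1.0491


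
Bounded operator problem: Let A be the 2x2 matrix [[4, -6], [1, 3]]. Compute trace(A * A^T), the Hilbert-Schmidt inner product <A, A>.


trace(A * A^T) = sum of squares of all entries
= 4^2 + (-6)^2 + 1^2 + 3^2
= 16 + 36 + 1 + 9
= 62

62


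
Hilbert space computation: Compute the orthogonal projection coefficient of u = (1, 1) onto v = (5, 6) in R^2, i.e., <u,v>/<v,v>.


Computing <u,v> = 1*5 + 1*6 = 11
Computing <v,v> = 5^2 + 6^2 = 61
Projection coefficient = 11/61 = 0.1803

0.1803


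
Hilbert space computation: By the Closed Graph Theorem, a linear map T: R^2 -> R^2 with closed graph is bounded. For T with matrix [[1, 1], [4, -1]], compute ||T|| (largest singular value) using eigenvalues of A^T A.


A^T A = [[17, -3], [-3, 2]]
trace(A^T A) = 19, det(A^T A) = 25
discriminant = 19^2 - 4*25 = 261
Largest eigenvalue of A^T A = (trace + sqrt(disc))/2 = 17.5777
||T|| = sqrt(17.5777) = 4.1926

4.1926


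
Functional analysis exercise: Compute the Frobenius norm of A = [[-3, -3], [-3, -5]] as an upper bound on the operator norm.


||A||_F^2 = sum a_ij^2
= (-3)^2 + (-3)^2 + (-3)^2 + (-5)^2
= 9 + 9 + 9 + 25 = 52
||A||_F = sqrt(52) = 7.2111

7.2111


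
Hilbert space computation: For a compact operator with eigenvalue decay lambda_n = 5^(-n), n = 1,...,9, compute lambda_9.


The eigenvalue formula gives lambda_9 = 1/5^9
= 1/1953125
= 5.1200e-07

5.1200e-07


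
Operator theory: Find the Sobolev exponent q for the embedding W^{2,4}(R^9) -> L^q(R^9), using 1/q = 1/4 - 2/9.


Using the Sobolev embedding formula: 1/q = 1/p - k/n
1/q = 1/4 - 2/9 = 1/36
q = 1/(1/36) = 36

36.0000


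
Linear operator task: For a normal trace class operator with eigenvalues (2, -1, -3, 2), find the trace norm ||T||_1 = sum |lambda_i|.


For a normal operator, singular values equal |eigenvalues|.
Trace norm = sum |lambda_i| = 2 + 1 + 3 + 2
= 8

8


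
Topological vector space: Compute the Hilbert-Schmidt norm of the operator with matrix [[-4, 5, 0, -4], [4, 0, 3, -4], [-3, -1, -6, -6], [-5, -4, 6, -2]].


The Hilbert-Schmidt norm is sqrt(sum of squares of all entries).
Sum of squares = (-4)^2 + 5^2 + 0^2 + (-4)^2 + 4^2 + 0^2 + 3^2 + (-4)^2 + (-3)^2 + (-1)^2 + (-6)^2 + (-6)^2 + (-5)^2 + (-4)^2 + 6^2 + (-2)^2
= 16 + 25 + 0 + 16 + 16 + 0 + 9 + 16 + 9 + 1 + 36 + 36 + 25 + 16 + 36 + 4 = 261
||T||_HS = sqrt(261) = 16.1555

16.1555


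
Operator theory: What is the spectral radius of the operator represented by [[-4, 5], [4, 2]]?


For a 2x2 matrix, eigenvalues satisfy lambda^2 - (trace)*lambda + det = 0
trace = -4 + 2 = -2
det = -4*2 - 5*4 = -28
discriminant = (-2)^2 - 4*(-28) = 116
spectral radius = max |eigenvalue| = 6.3852

6.3852


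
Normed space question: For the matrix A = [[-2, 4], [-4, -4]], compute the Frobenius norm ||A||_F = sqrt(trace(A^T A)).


||A||_F^2 = sum a_ij^2
= (-2)^2 + 4^2 + (-4)^2 + (-4)^2
= 4 + 16 + 16 + 16 = 52
||A||_F = sqrt(52) = 7.2111

7.2111


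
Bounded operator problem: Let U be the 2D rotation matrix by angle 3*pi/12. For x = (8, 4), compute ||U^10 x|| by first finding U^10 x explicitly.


U is a rotation by theta = 3*pi/12
U^10 = rotation by 10*theta = 30*pi/12 = 6*pi/12 (mod 2*pi)
cos(6*pi/12) = 0.0000, sin(6*pi/12) = 1.0000
U^10 x = (0.0000 * 8 - 1.0000 * 4, 1.0000 * 8 + 0.0000 * 4)
= (-4.0000, 8.0000)
||U^10 x|| = sqrt((-4.0000)^2 + 8.0000^2) = sqrt(80.0000) = 8.9443

8.9443


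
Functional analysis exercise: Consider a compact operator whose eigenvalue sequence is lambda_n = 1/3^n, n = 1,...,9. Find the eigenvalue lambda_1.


The eigenvalue formula gives lambda_1 = 1/3^1
= 1/3
= 0.3333

0.3333


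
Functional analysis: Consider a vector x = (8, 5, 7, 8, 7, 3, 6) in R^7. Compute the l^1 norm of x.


The l^1 norm equals the sum of absolute values of all components.
||x||_1 = 8 + 5 + 7 + 8 + 7 + 3 + 6
= 44

44.0000


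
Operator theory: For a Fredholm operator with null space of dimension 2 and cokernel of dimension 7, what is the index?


The Fredholm index is defined as ind(T) = dim(ker T) - dim(coker T)
= 2 - 7
= -5

-5


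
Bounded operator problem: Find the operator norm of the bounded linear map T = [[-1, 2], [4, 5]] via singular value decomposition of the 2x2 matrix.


A^T A = [[17, 18], [18, 29]]
trace(A^T A) = 46, det(A^T A) = 169
discriminant = 46^2 - 4*169 = 1440
Largest eigenvalue of A^T A = (trace + sqrt(disc))/2 = 41.9737
||T|| = sqrt(41.9737) = 6.4787

6.4787


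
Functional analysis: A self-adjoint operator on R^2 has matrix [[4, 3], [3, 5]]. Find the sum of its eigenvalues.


For a self-adjoint (symmetric) matrix, the eigenvalues are real.
The sum of eigenvalues equals the trace of the matrix.
trace = 4 + 5 = 9

9


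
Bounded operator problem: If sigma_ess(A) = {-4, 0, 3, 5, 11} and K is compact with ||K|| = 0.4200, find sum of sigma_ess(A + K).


By Weyl's theorem, the essential spectrum is invariant under compact perturbations.
sigma_ess(A + K) = sigma_ess(A) = {-4, 0, 3, 5, 11}
Sum = -4 + 0 + 3 + 5 + 11 = 15

15


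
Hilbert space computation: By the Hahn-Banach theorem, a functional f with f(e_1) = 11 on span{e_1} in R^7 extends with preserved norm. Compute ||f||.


The norm of f is given by ||f|| = sup_{||x||=1} |f(x)|.
On span{e_1}, ||e_1|| = 1, so ||f|| = |f(e_1)| / ||e_1||
= |11| / 1 = 11.0000

11.0000


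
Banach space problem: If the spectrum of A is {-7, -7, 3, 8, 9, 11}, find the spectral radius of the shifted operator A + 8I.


Spectrum of A + 8I = {1, 1, 11, 16, 17, 19}
Spectral radius = max |lambda| over the shifted spectrum
= max(1, 1, 11, 16, 17, 19) = 19

19


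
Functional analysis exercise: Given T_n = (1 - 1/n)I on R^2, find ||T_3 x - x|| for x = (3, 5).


T_3 x - x = (1 - 1/3)x - x = -x/3
||x|| = sqrt(34) = 5.8310
||T_3 x - x|| = ||x||/3 = 5.8310/3 = 1.9437

1.9437


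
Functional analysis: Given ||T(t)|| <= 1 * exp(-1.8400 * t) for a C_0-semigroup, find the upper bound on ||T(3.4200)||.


||T(3.4200)|| <= 1 * exp(-1.8400 * 3.4200)
= 1 * exp(-6.2928)
= 1 * 0.0018
= 0.0018

0.0018


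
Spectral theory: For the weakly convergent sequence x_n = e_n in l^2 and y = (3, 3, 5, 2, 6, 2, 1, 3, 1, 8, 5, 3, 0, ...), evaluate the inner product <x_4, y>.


x_4 = e_4 is the standard basis vector with 1 in position 4.
<x_4, y> = y_4 = 2
As n -> infinity, <x_n, y> -> 0, confirming weak convergence of (x_n) to 0.

2


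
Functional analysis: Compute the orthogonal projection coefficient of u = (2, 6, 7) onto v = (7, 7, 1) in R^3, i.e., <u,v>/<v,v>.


Computing <u,v> = 2*7 + 6*7 + 7*1 = 63
Computing <v,v> = 7^2 + 7^2 + 1^2 = 99
Projection coefficient = 63/99 = 0.6364

0.6364


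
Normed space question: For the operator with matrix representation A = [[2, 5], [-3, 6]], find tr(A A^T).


trace(A * A^T) = sum of squares of all entries
= 2^2 + 5^2 + (-3)^2 + 6^2
= 4 + 25 + 9 + 36
= 74

74


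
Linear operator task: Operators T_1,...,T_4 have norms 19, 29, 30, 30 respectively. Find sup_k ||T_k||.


By the Uniform Boundedness Principle, the supremum of norms is finite.
sup_k ||T_k|| = max(19, 29, 30, 30) = 30

30


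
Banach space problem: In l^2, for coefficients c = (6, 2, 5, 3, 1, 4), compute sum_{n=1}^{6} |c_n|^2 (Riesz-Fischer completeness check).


sum |c_n|^2 = 6^2 + 2^2 + 5^2 + 3^2 + 1^2 + 4^2
= 36 + 4 + 25 + 9 + 1 + 16
= 91

91


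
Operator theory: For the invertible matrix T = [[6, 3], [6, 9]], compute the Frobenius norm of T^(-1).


det(T) = 6*9 - 3*6 = 36
T^(-1) = (1/36) * [[9, -3], [-6, 6]] = [[0.2500, -0.0833], [-0.1667, 0.1667]]
||T^(-1)||_F^2 = 0.2500^2 + (-0.0833)^2 + (-0.1667)^2 + 0.1667^2 = 0.1250
||T^(-1)||_F = sqrt(0.1250) = 0.3536

0.3536


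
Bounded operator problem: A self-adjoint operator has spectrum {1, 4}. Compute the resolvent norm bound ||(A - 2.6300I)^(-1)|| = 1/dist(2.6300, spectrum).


dist(2.6300, {1, 4}) = min(|2.6300 - 1|, |2.6300 - 4|)
= min(1.6300, 1.3700) = 1.3700
Resolvent bound = 1/1.3700 = 0.7299

0.7299


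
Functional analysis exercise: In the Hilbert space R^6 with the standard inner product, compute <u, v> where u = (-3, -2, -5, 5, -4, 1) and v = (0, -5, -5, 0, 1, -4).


Computing the standard inner product <u, v> = sum u_i * v_i
= -3*0 + -2*-5 + -5*-5 + 5*0 + -4*1 + 1*-4
= 0 + 10 + 25 + 0 + -4 + -4
= 27

27


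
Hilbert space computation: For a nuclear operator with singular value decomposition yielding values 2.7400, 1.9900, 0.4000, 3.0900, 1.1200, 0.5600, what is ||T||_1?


The nuclear norm is the sum of all singular values.
||T||_1 = 2.7400 + 1.9900 + 0.4000 + 3.0900 + 1.1200 + 0.5600
= 9.9000

9.9000


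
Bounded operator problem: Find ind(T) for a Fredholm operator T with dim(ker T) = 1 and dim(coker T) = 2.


The Fredholm index is defined as ind(T) = dim(ker T) - dim(coker T)
= 1 - 2
= -1

-1


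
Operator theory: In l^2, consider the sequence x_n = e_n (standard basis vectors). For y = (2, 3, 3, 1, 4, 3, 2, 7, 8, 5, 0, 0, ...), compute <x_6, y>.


x_6 = e_6 is the standard basis vector with 1 in position 6.
<x_6, y> = y_6 = 3
As n -> infinity, <x_n, y> -> 0, confirming weak convergence of (x_n) to 0.

3


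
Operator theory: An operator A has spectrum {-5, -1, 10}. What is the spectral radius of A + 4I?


Spectrum of A + 4I = {-1, 3, 14}
Spectral radius = max |lambda| over the shifted spectrum
= max(1, 3, 14) = 14

14


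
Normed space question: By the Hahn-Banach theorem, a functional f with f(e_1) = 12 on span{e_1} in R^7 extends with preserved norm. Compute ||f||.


The norm of f is given by ||f|| = sup_{||x||=1} |f(x)|.
On span{e_1}, ||e_1|| = 1, so ||f|| = |f(e_1)| / ||e_1||
= |12| / 1 = 12.0000

12.0000


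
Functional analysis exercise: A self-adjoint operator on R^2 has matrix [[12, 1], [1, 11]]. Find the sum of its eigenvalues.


For a self-adjoint (symmetric) matrix, the eigenvalues are real.
The sum of eigenvalues equals the trace of the matrix.
trace = 12 + 11 = 23

23


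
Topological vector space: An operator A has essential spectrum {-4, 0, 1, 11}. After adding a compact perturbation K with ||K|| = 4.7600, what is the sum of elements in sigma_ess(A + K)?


By Weyl's theorem, the essential spectrum is invariant under compact perturbations.
sigma_ess(A + K) = sigma_ess(A) = {-4, 0, 1, 11}
Sum = -4 + 0 + 1 + 11 = 8

8


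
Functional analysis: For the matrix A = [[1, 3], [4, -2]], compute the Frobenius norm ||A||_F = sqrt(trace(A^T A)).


||A||_F^2 = sum a_ij^2
= 1^2 + 3^2 + 4^2 + (-2)^2
= 1 + 9 + 16 + 4 = 30
||A||_F = sqrt(30) = 5.4772

5.4772


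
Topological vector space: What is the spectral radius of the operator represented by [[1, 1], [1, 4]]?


For a 2x2 matrix, eigenvalues satisfy lambda^2 - (trace)*lambda + det = 0
trace = 1 + 4 = 5
det = 1*4 - 1*1 = 3
discriminant = 5^2 - 4*(3) = 13
spectral radius = max |eigenvalue| = 4.3028

4.3028


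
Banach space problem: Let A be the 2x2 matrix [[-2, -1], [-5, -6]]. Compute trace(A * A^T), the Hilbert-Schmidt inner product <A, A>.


trace(A * A^T) = sum of squares of all entries
= (-2)^2 + (-1)^2 + (-5)^2 + (-6)^2
= 4 + 1 + 25 + 36
= 66

66


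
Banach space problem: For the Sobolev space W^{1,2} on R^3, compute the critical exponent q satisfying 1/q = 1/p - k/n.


Using the Sobolev embedding formula: 1/q = 1/p - k/n
1/q = 1/2 - 1/3 = 1/6
q = 1/(1/6) = 6

6.0000


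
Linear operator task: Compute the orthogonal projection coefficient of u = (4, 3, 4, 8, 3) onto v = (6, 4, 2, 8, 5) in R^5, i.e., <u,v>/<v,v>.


Computing <u,v> = 4*6 + 3*4 + 4*2 + 8*8 + 3*5 = 123
Computing <v,v> = 6^2 + 4^2 + 2^2 + 8^2 + 5^2 = 145
Projection coefficient = 123/145 = 0.8483

0.8483


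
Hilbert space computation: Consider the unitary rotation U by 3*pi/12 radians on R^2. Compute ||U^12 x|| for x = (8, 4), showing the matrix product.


U is a rotation by theta = 3*pi/12
U^12 = rotation by 12*theta = 36*pi/12 = 12*pi/12 (mod 2*pi)
cos(12*pi/12) = -1.0000, sin(12*pi/12) = 0.0000
U^12 x = (-1.0000 * 8 - 0.0000 * 4, 0.0000 * 8 + -1.0000 * 4)
= (-8.0000, -4.0000)
||U^12 x|| = sqrt((-8.0000)^2 + (-4.0000)^2) = sqrt(80.0000) = 8.9443

8.9443


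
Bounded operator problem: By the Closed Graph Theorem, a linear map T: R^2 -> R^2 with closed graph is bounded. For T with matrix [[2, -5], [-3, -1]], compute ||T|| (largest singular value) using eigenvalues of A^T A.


A^T A = [[13, -7], [-7, 26]]
trace(A^T A) = 39, det(A^T A) = 289
discriminant = 39^2 - 4*289 = 365
Largest eigenvalue of A^T A = (trace + sqrt(disc))/2 = 29.0525
||T|| = sqrt(29.0525) = 5.3900

5.3900


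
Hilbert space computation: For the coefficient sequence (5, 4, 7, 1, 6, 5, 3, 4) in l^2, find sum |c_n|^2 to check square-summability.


sum |c_n|^2 = 5^2 + 4^2 + 7^2 + 1^2 + 6^2 + 5^2 + 3^2 + 4^2
= 25 + 16 + 49 + 1 + 36 + 25 + 9 + 16
= 177

177


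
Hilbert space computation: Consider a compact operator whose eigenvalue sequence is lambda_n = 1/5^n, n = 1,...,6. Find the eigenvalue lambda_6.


The eigenvalue formula gives lambda_6 = 1/5^6
= 1/15625
= 6.4000e-05

6.4000e-05


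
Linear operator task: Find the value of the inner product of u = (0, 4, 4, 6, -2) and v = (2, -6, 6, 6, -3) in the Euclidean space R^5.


Computing the standard inner product <u, v> = sum u_i * v_i
= 0*2 + 4*-6 + 4*6 + 6*6 + -2*-3
= 0 + -24 + 24 + 36 + 6
= 42

42


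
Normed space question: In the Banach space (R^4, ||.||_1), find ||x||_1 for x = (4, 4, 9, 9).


The l^1 norm equals the sum of absolute values of all components.
||x||_1 = 4 + 4 + 9 + 9
= 26

26.0000


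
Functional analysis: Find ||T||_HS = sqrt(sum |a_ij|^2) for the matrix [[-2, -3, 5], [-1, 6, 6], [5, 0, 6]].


The Hilbert-Schmidt norm is sqrt(sum of squares of all entries).
Sum of squares = (-2)^2 + (-3)^2 + 5^2 + (-1)^2 + 6^2 + 6^2 + 5^2 + 0^2 + 6^2
= 4 + 9 + 25 + 1 + 36 + 36 + 25 + 0 + 36 = 172
||T||_HS = sqrt(172) = 13.1149

13.1149


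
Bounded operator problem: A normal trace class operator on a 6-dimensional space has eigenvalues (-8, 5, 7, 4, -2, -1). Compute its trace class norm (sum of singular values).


For a normal operator, singular values equal |eigenvalues|.
Trace norm = sum |lambda_i| = 8 + 5 + 7 + 4 + 2 + 1
= 27

27


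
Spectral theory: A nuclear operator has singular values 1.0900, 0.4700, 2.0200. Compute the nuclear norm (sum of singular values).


The nuclear norm is the sum of all singular values.
||T||_1 = 1.0900 + 0.4700 + 2.0200
= 3.5800

3.5800


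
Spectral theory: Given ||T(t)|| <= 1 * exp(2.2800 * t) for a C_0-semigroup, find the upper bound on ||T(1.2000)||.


||T(1.2000)|| <= 1 * exp(2.2800 * 1.2000)
= 1 * exp(2.7360)
= 1 * 15.4252
= 15.4252

15.4252


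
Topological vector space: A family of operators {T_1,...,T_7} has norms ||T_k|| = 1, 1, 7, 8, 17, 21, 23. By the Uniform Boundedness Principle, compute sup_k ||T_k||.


By the Uniform Boundedness Principle, the supremum of norms is finite.
sup_k ||T_k|| = max(1, 1, 7, 8, 17, 21, 23) = 23

23


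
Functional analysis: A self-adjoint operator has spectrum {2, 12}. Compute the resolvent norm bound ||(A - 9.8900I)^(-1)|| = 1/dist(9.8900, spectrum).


dist(9.8900, {2, 12}) = min(|9.8900 - 2|, |9.8900 - 12|)
= min(7.8900, 2.1100) = 2.1100
Resolvent bound = 1/2.1100 = 0.4739

0.4739


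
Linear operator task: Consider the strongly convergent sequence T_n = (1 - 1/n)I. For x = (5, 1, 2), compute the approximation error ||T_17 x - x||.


T_17 x - x = (1 - 1/17)x - x = -x/17
||x|| = sqrt(30) = 5.4772
||T_17 x - x|| = ||x||/17 = 5.4772/17 = 0.3222

0.3222


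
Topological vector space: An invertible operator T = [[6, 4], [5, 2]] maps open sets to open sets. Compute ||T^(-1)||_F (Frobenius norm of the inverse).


det(T) = 6*2 - 4*5 = -8
T^(-1) = (1/-8) * [[2, -4], [-5, 6]] = [[-0.2500, 0.5000], [0.6250, -0.7500]]
||T^(-1)||_F^2 = (-0.2500)^2 + 0.5000^2 + 0.6250^2 + (-0.7500)^2 = 1.2656
||T^(-1)||_F = sqrt(1.2656) = 1.1250

1.1250


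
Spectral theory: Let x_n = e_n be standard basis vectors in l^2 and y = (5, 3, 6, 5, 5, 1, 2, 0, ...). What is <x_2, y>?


x_2 = e_2 is the standard basis vector with 1 in position 2.
<x_2, y> = y_2 = 3
As n -> infinity, <x_n, y> -> 0, confirming weak convergence of (x_n) to 0.

3


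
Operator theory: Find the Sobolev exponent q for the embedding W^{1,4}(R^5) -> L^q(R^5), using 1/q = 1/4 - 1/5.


Using the Sobolev embedding formula: 1/q = 1/p - k/n
1/q = 1/4 - 1/5 = 1/20
q = 1/(1/20) = 20

20.0000


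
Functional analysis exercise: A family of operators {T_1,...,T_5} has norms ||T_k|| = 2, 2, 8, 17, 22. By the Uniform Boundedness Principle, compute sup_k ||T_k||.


By the Uniform Boundedness Principle, the supremum of norms is finite.
sup_k ||T_k|| = max(2, 2, 8, 17, 22) = 22

22


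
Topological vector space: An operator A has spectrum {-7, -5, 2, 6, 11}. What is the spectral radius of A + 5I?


Spectrum of A + 5I = {-2, 0, 7, 11, 16}
Spectral radius = max |lambda| over the shifted spectrum
= max(2, 0, 7, 11, 16) = 16

16


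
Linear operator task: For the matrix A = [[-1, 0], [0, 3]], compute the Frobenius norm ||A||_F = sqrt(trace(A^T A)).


||A||_F^2 = sum a_ij^2
= (-1)^2 + 0^2 + 0^2 + 3^2
= 1 + 0 + 0 + 9 = 10
||A||_F = sqrt(10) = 3.1623

3.1623


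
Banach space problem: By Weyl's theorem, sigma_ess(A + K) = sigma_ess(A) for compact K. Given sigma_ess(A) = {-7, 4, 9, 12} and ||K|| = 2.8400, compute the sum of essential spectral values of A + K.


By Weyl's theorem, the essential spectrum is invariant under compact perturbations.
sigma_ess(A + K) = sigma_ess(A) = {-7, 4, 9, 12}
Sum = -7 + 4 + 9 + 12 = 18

18


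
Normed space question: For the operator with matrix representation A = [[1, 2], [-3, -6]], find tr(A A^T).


trace(A * A^T) = sum of squares of all entries
= 1^2 + 2^2 + (-3)^2 + (-6)^2
= 1 + 4 + 9 + 36
= 50

50


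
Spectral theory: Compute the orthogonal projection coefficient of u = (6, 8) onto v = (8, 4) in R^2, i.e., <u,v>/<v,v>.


Computing <u,v> = 6*8 + 8*4 = 80
Computing <v,v> = 8^2 + 4^2 = 80
Projection coefficient = 80/80 = 1.0000

1.0000


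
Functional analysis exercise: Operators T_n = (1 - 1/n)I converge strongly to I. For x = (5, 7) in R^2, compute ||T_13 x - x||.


T_13 x - x = (1 - 1/13)x - x = -x/13
||x|| = sqrt(74) = 8.6023
||T_13 x - x|| = ||x||/13 = 8.6023/13 = 0.6617

0.6617


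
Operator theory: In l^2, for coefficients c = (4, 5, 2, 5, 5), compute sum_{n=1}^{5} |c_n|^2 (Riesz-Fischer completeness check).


sum |c_n|^2 = 4^2 + 5^2 + 2^2 + 5^2 + 5^2
= 16 + 25 + 4 + 25 + 25
= 95

95


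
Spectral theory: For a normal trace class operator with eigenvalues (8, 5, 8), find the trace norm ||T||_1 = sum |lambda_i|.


For a normal operator, singular values equal |eigenvalues|.
Trace norm = sum |lambda_i| = 8 + 5 + 8
= 21

21


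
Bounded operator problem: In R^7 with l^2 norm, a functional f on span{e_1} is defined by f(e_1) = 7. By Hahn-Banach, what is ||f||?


The norm of f is given by ||f|| = sup_{||x||=1} |f(x)|.
On span{e_1}, ||e_1|| = 1, so ||f|| = |f(e_1)| / ||e_1||
= |7| / 1 = 7.0000

7.0000


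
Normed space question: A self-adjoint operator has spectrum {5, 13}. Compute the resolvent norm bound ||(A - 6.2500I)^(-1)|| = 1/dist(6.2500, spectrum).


dist(6.2500, {5, 13}) = min(|6.2500 - 5|, |6.2500 - 13|)
= min(1.2500, 6.7500) = 1.2500
Resolvent bound = 1/1.2500 = 0.8000

0.8000


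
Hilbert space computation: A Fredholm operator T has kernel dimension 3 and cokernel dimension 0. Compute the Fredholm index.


The Fredholm index is defined as ind(T) = dim(ker T) - dim(coker T)
= 3 - 0
= 3

3


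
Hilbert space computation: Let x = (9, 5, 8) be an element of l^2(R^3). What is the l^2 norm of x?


The l^2 norm = (sum |x_i|^2)^(1/2)
Sum of 2th powers = 81 + 25 + 64 = 170
||x||_2 = (170)^(1/2) = 13.0384

13.0384


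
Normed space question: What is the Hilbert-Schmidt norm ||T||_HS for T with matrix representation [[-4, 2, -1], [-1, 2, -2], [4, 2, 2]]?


The Hilbert-Schmidt norm is sqrt(sum of squares of all entries).
Sum of squares = (-4)^2 + 2^2 + (-1)^2 + (-1)^2 + 2^2 + (-2)^2 + 4^2 + 2^2 + 2^2
= 16 + 4 + 1 + 1 + 4 + 4 + 16 + 4 + 4 = 54
||T||_HS = sqrt(54) = 7.3485

7.3485


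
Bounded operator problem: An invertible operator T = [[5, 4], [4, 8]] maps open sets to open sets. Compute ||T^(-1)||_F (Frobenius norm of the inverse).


det(T) = 5*8 - 4*4 = 24
T^(-1) = (1/24) * [[8, -4], [-4, 5]] = [[0.3333, -0.1667], [-0.1667, 0.2083]]
||T^(-1)||_F^2 = 0.3333^2 + (-0.1667)^2 + (-0.1667)^2 + 0.2083^2 = 0.2101
||T^(-1)||_F = sqrt(0.2101) = 0.4583

0.4583


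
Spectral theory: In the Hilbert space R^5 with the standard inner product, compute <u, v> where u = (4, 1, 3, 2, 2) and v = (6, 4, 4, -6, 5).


Computing the standard inner product <u, v> = sum u_i * v_i
= 4*6 + 1*4 + 3*4 + 2*-6 + 2*5
= 24 + 4 + 12 + -12 + 10
= 38

38


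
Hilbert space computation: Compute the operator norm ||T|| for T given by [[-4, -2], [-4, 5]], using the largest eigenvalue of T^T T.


A^T A = [[32, -12], [-12, 29]]
trace(A^T A) = 61, det(A^T A) = 784
discriminant = 61^2 - 4*784 = 585
Largest eigenvalue of A^T A = (trace + sqrt(disc))/2 = 42.5934
||T|| = sqrt(42.5934) = 6.5264

6.5264


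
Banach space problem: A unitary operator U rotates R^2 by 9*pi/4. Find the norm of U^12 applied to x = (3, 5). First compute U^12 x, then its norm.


U is a rotation by theta = 9*pi/4
U^12 = rotation by 12*theta = 108*pi/4 = 4*pi/4 (mod 2*pi)
cos(4*pi/4) = -1.0000, sin(4*pi/4) = 0.0000
U^12 x = (-1.0000 * 3 - 0.0000 * 5, 0.0000 * 3 + -1.0000 * 5)
= (-3.0000, -5.0000)
||U^12 x|| = sqrt((-3.0000)^2 + (-5.0000)^2) = sqrt(34.0000) = 5.8310

5.8310


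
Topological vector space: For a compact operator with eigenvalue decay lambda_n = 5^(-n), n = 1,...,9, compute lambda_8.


The eigenvalue formula gives lambda_8 = 1/5^8
= 1/390625
= 2.5600e-06

2.5600e-06


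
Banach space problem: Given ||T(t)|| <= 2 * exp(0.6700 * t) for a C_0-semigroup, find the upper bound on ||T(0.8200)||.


||T(0.8200)|| <= 2 * exp(0.6700 * 0.8200)
= 2 * exp(0.5494)
= 2 * 1.7322
= 3.4644

3.4644


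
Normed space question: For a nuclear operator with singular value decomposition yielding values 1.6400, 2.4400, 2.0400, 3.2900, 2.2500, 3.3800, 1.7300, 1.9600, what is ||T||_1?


The nuclear norm is the sum of all singular values.
||T||_1 = 1.6400 + 2.4400 + 2.0400 + 3.2900 + 2.2500 + 3.3800 + 1.7300 + 1.9600
= 18.7300

18.7300


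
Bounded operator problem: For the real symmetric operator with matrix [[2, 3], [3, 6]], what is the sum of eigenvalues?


For a self-adjoint (symmetric) matrix, the eigenvalues are real.
The sum of eigenvalues equals the trace of the matrix.
trace = 2 + 6 = 8

8


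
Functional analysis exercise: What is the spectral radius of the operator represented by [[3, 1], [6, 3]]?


For a 2x2 matrix, eigenvalues satisfy lambda^2 - (trace)*lambda + det = 0
trace = 3 + 3 = 6
det = 3*3 - 1*6 = 3
discriminant = 6^2 - 4*(3) = 24
spectral radius = max |eigenvalue| = 5.4495

5.4495


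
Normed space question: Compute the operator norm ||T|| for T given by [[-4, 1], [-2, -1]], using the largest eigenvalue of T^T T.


A^T A = [[20, -2], [-2, 2]]
trace(A^T A) = 22, det(A^T A) = 36
discriminant = 22^2 - 4*36 = 340
Largest eigenvalue of A^T A = (trace + sqrt(disc))/2 = 20.2195
||T|| = sqrt(20.2195) = 4.4966

4.4966


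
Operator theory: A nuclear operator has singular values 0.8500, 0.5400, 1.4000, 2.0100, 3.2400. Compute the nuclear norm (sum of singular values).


The nuclear norm is the sum of all singular values.
||T||_1 = 0.8500 + 0.5400 + 1.4000 + 2.0100 + 3.2400
= 8.0400

8.0400


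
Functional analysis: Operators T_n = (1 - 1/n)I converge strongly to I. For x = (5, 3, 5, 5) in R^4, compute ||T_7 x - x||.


T_7 x - x = (1 - 1/7)x - x = -x/7
||x|| = sqrt(84) = 9.1652
||T_7 x - x|| = ||x||/7 = 9.1652/7 = 1.3093

1.3093


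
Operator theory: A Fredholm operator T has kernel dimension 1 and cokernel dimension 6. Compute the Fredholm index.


The Fredholm index is defined as ind(T) = dim(ker T) - dim(coker T)
= 1 - 6
= -5

-5


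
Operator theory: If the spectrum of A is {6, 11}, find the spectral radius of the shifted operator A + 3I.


Spectrum of A + 3I = {9, 14}
Spectral radius = max |lambda| over the shifted spectrum
= max(9, 14) = 14

14


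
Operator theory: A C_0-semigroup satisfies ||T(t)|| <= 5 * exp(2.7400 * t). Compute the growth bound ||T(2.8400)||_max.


||T(2.8400)|| <= 5 * exp(2.7400 * 2.8400)
= 5 * exp(7.7816)
= 5 * 2396.1055
= 11980.5276

11980.5276


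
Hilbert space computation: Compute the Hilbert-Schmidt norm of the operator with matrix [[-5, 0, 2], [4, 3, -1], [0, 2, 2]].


The Hilbert-Schmidt norm is sqrt(sum of squares of all entries).
Sum of squares = (-5)^2 + 0^2 + 2^2 + 4^2 + 3^2 + (-1)^2 + 0^2 + 2^2 + 2^2
= 25 + 0 + 4 + 16 + 9 + 1 + 0 + 4 + 4 = 63
||T||_HS = sqrt(63) = 7.9373

7.9373


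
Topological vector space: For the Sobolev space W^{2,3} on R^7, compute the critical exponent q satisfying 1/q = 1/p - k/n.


Using the Sobolev embedding formula: 1/q = 1/p - k/n
1/q = 1/3 - 2/7 = 1/21
q = 1/(1/21) = 21

21.0000


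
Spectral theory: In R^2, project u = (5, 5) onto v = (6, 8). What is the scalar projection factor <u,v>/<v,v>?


Computing <u,v> = 5*6 + 5*8 = 70
Computing <v,v> = 6^2 + 8^2 = 100
Projection coefficient = 70/100 = 0.7000

0.7000


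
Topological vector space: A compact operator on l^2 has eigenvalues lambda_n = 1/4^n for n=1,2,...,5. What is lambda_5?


The eigenvalue formula gives lambda_5 = 1/4^5
= 1/1024
= 9.7656e-04

9.7656e-04


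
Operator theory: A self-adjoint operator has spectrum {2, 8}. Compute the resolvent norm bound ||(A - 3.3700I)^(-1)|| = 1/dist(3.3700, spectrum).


dist(3.3700, {2, 8}) = min(|3.3700 - 2|, |3.3700 - 8|)
= min(1.3700, 4.6300) = 1.3700
Resolvent bound = 1/1.3700 = 0.7299

0.7299


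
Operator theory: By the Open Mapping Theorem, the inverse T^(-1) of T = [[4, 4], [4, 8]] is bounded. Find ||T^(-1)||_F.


det(T) = 4*8 - 4*4 = 16
T^(-1) = (1/16) * [[8, -4], [-4, 4]] = [[0.5000, -0.2500], [-0.2500, 0.2500]]
||T^(-1)||_F^2 = 0.5000^2 + (-0.2500)^2 + (-0.2500)^2 + 0.2500^2 = 0.4375
||T^(-1)||_F = sqrt(0.4375) = 0.6614

0.6614


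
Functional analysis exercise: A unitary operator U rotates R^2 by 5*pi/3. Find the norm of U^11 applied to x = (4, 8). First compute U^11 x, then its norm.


U is a rotation by theta = 5*pi/3
U^11 = rotation by 11*theta = 55*pi/3 = 1*pi/3 (mod 2*pi)
cos(1*pi/3) = 0.5000, sin(1*pi/3) = 0.8660
U^11 x = (0.5000 * 4 - 0.8660 * 8, 0.8660 * 4 + 0.5000 * 8)
= (-4.9282, 7.4641)
||U^11 x|| = sqrt((-4.9282)^2 + 7.4641^2) = sqrt(80.0000) = 8.9443

8.9443


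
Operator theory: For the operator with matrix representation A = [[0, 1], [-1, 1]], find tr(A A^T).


trace(A * A^T) = sum of squares of all entries
= 0^2 + 1^2 + (-1)^2 + 1^2
= 0 + 1 + 1 + 1
= 3

3


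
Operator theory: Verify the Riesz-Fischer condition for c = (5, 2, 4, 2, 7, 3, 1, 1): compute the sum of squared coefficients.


sum |c_n|^2 = 5^2 + 2^2 + 4^2 + 2^2 + 7^2 + 3^2 + 1^2 + 1^2
= 25 + 4 + 16 + 4 + 49 + 9 + 1 + 1
= 109

109


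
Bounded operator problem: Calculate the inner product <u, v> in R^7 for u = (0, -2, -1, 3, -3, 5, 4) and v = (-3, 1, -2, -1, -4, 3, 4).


Computing the standard inner product <u, v> = sum u_i * v_i
= 0*-3 + -2*1 + -1*-2 + 3*-1 + -3*-4 + 5*3 + 4*4
= 0 + -2 + 2 + -3 + 12 + 15 + 16
= 40

40


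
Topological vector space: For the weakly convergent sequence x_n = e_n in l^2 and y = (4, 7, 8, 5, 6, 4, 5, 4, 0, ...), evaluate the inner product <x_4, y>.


x_4 = e_4 is the standard basis vector with 1 in position 4.
<x_4, y> = y_4 = 5
As n -> infinity, <x_n, y> -> 0, confirming weak convergence of (x_n) to 0.

5


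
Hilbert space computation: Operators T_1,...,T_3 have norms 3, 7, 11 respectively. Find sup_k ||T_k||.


By the Uniform Boundedness Principle, the supremum of norms is finite.
sup_k ||T_k|| = max(3, 7, 11) = 11

11


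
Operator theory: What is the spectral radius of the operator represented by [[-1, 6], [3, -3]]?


For a 2x2 matrix, eigenvalues satisfy lambda^2 - (trace)*lambda + det = 0
trace = -1 + -3 = -4
det = -1*-3 - 6*3 = -15
discriminant = (-4)^2 - 4*(-15) = 76
spectral radius = max |eigenvalue| = 6.3589

6.3589


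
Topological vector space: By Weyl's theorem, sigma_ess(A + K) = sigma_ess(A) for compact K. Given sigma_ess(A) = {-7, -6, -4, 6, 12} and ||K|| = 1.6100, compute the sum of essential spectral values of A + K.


By Weyl's theorem, the essential spectrum is invariant under compact perturbations.
sigma_ess(A + K) = sigma_ess(A) = {-7, -6, -4, 6, 12}
Sum = -7 + -6 + -4 + 6 + 12 = 1

1


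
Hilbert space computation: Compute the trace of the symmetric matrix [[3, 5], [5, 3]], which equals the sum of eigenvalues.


For a self-adjoint (symmetric) matrix, the eigenvalues are real.
The sum of eigenvalues equals the trace of the matrix.
trace = 3 + 3 = 6

6


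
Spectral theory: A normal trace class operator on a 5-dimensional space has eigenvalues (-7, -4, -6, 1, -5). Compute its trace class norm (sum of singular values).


For a normal operator, singular values equal |eigenvalues|.
Trace norm = sum |lambda_i| = 7 + 4 + 6 + 1 + 5
= 23

23


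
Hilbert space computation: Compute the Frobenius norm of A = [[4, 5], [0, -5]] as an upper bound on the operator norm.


||A||_F^2 = sum a_ij^2
= 4^2 + 5^2 + 0^2 + (-5)^2
= 16 + 25 + 0 + 25 = 66
||A||_F = sqrt(66) = 8.1240

8.1240


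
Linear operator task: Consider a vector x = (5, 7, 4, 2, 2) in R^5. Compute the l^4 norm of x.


The l^4 norm = (sum |x_i|^4)^(1/4)
Sum of 4th powers = 625 + 2401 + 256 + 16 + 16 = 3314
||x||_4 = (3314)^(1/4) = 7.5873

7.5873


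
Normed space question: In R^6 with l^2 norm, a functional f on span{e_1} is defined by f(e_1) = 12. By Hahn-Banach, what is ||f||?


The norm of f is given by ||f|| = sup_{||x||=1} |f(x)|.
On span{e_1}, ||e_1|| = 1, so ||f|| = |f(e_1)| / ||e_1||
= |12| / 1 = 12.0000

12.0000


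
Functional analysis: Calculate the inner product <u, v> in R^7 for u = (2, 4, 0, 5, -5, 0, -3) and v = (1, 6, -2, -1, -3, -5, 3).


Computing the standard inner product <u, v> = sum u_i * v_i
= 2*1 + 4*6 + 0*-2 + 5*-1 + -5*-3 + 0*-5 + -3*3
= 2 + 24 + 0 + -5 + 15 + 0 + -9
= 27

27


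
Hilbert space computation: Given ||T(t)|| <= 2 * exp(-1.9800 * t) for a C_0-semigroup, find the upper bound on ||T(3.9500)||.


||T(3.9500)|| <= 2 * exp(-1.9800 * 3.9500)
= 2 * exp(-7.8210)
= 2 * 4.0122e-04
= 8.0244e-04

8.0244e-04


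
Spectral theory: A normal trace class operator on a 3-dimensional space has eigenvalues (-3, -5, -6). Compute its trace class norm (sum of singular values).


For a normal operator, singular values equal |eigenvalues|.
Trace norm = sum |lambda_i| = 3 + 5 + 6
= 14

14


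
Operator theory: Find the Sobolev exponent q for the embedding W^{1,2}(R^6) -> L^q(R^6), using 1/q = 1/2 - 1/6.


Using the Sobolev embedding formula: 1/q = 1/p - k/n
1/q = 1/2 - 1/6 = 1/3
q = 1/(1/3) = 3

3.0000


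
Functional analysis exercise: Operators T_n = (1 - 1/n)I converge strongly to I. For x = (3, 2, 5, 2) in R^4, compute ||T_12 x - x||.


T_12 x - x = (1 - 1/12)x - x = -x/12
||x|| = sqrt(42) = 6.4807
||T_12 x - x|| = ||x||/12 = 6.4807/12 = 0.5401

0.5401


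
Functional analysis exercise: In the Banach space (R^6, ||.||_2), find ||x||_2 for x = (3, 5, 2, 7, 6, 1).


The l^2 norm = (sum |x_i|^2)^(1/2)
Sum of 2th powers = 9 + 25 + 4 + 49 + 36 + 1 = 124
||x||_2 = (124)^(1/2) = 11.1355

11.1355


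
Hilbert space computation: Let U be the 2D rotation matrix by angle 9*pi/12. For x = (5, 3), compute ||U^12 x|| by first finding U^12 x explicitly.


U is a rotation by theta = 9*pi/12
U^12 = rotation by 12*theta = 108*pi/12 = 12*pi/12 (mod 2*pi)
cos(12*pi/12) = -1.0000, sin(12*pi/12) = 0.0000
U^12 x = (-1.0000 * 5 - 0.0000 * 3, 0.0000 * 5 + -1.0000 * 3)
= (-5.0000, -3.0000)
||U^12 x|| = sqrt((-5.0000)^2 + (-3.0000)^2) = sqrt(34.0000) = 5.8310

5.8310


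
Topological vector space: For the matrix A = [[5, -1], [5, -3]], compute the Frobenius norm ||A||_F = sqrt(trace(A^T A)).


||A||_F^2 = sum a_ij^2
= 5^2 + (-1)^2 + 5^2 + (-3)^2
= 25 + 1 + 25 + 9 = 60
||A||_F = sqrt(60) = 7.7460

7.7460


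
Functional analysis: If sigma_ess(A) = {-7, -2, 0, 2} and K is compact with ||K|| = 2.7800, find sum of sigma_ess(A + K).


By Weyl's theorem, the essential spectrum is invariant under compact perturbations.
sigma_ess(A + K) = sigma_ess(A) = {-7, -2, 0, 2}
Sum = -7 + -2 + 0 + 2 = -7

-7


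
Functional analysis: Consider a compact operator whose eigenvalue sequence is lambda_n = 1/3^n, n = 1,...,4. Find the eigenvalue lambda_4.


The eigenvalue formula gives lambda_4 = 1/3^4
= 1/81
= 0.0123

0.0123


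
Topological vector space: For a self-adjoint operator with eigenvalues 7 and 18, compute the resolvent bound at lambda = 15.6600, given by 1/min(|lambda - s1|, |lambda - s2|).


dist(15.6600, {7, 18}) = min(|15.6600 - 7|, |15.6600 - 18|)
= min(8.6600, 2.3400) = 2.3400
Resolvent bound = 1/2.3400 = 0.4274

0.4274


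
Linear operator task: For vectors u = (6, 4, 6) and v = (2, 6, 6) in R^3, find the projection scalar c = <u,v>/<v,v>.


Computing <u,v> = 6*2 + 4*6 + 6*6 = 72
Computing <v,v> = 2^2 + 6^2 + 6^2 = 76
Projection coefficient = 72/76 = 0.9474

0.9474


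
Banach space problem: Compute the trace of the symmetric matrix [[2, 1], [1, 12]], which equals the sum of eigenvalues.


For a self-adjoint (symmetric) matrix, the eigenvalues are real.
The sum of eigenvalues equals the trace of the matrix.
trace = 2 + 12 = 14

14


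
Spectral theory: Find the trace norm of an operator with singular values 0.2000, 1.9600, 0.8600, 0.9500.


The nuclear norm is the sum of all singular values.
||T||_1 = 0.2000 + 1.9600 + 0.8600 + 0.9500
= 3.9700

3.9700


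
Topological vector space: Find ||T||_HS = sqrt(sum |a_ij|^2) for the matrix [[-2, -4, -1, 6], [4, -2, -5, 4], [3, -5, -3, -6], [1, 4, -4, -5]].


The Hilbert-Schmidt norm is sqrt(sum of squares of all entries).
Sum of squares = (-2)^2 + (-4)^2 + (-1)^2 + 6^2 + 4^2 + (-2)^2 + (-5)^2 + 4^2 + 3^2 + (-5)^2 + (-3)^2 + (-6)^2 + 1^2 + 4^2 + (-4)^2 + (-5)^2
= 4 + 16 + 1 + 36 + 16 + 4 + 25 + 16 + 9 + 25 + 9 + 36 + 1 + 16 + 16 + 25 = 255
||T||_HS = sqrt(255) = 15.9687

15.9687


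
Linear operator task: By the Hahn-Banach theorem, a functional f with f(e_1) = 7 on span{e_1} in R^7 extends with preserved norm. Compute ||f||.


The norm of f is given by ||f|| = sup_{||x||=1} |f(x)|.
On span{e_1}, ||e_1|| = 1, so ||f|| = |f(e_1)| / ||e_1||
= |7| / 1 = 7.0000

7.0000


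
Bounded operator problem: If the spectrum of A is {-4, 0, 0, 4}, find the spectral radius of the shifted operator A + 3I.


Spectrum of A + 3I = {-1, 3, 3, 7}
Spectral radius = max |lambda| over the shifted spectrum
= max(1, 3, 3, 7) = 7

7


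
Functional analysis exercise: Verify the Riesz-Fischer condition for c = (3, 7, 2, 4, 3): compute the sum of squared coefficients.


sum |c_n|^2 = 3^2 + 7^2 + 2^2 + 4^2 + 3^2
= 9 + 49 + 4 + 16 + 9
= 87

87


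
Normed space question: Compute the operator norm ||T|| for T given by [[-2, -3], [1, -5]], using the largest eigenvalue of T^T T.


A^T A = [[5, 1], [1, 34]]
trace(A^T A) = 39, det(A^T A) = 169
discriminant = 39^2 - 4*169 = 845
Largest eigenvalue of A^T A = (trace + sqrt(disc))/2 = 34.0344
||T|| = sqrt(34.0344) = 5.8339

5.8339


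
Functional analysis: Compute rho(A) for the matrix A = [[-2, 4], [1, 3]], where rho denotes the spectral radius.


For a 2x2 matrix, eigenvalues satisfy lambda^2 - (trace)*lambda + det = 0
trace = -2 + 3 = 1
det = -2*3 - 4*1 = -10
discriminant = 1^2 - 4*(-10) = 41
spectral radius = max |eigenvalue| = 3.7016

3.7016


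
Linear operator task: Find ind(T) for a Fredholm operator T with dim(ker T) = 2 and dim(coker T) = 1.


The Fredholm index is defined as ind(T) = dim(ker T) - dim(coker T)
= 2 - 1
= 1

1


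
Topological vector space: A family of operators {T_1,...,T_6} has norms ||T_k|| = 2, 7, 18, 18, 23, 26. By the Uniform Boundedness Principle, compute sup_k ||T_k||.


By the Uniform Boundedness Principle, the supremum of norms is finite.
sup_k ||T_k|| = max(2, 7, 18, 18, 23, 26) = 26

26


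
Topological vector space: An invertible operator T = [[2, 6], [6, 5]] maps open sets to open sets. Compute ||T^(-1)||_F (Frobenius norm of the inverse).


det(T) = 2*5 - 6*6 = -26
T^(-1) = (1/-26) * [[5, -6], [-6, 2]] = [[-0.1923, 0.2308], [0.2308, -0.0769]]
||T^(-1)||_F^2 = (-0.1923)^2 + 0.2308^2 + 0.2308^2 + (-0.0769)^2 = 0.1494
||T^(-1)||_F = sqrt(0.1494) = 0.3865

0.3865


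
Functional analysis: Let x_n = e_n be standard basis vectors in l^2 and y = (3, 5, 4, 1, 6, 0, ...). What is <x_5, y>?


x_5 = e_5 is the standard basis vector with 1 in position 5.
<x_5, y> = y_5 = 6
As n -> infinity, <x_n, y> -> 0, confirming weak convergence of (x_n) to 0.

6


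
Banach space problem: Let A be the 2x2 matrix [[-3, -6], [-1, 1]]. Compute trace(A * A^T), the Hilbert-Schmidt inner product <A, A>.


trace(A * A^T) = sum of squares of all entries
= (-3)^2 + (-6)^2 + (-1)^2 + 1^2
= 9 + 36 + 1 + 1
= 47

47


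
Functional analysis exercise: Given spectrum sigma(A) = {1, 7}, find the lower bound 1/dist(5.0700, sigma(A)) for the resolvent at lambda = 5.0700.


dist(5.0700, {1, 7}) = min(|5.0700 - 1|, |5.0700 - 7|)
= min(4.0700, 1.9300) = 1.9300
Resolvent bound = 1/1.9300 = 0.5181

0.5181


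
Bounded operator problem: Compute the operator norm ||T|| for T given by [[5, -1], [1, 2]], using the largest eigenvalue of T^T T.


A^T A = [[26, -3], [-3, 5]]
trace(A^T A) = 31, det(A^T A) = 121
discriminant = 31^2 - 4*121 = 477
Largest eigenvalue of A^T A = (trace + sqrt(disc))/2 = 26.4202
||T|| = sqrt(26.4202) = 5.1401

5.1401


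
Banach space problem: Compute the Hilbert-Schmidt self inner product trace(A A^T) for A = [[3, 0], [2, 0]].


trace(A * A^T) = sum of squares of all entries
= 3^2 + 0^2 + 2^2 + 0^2
= 9 + 0 + 4 + 0
= 13

13


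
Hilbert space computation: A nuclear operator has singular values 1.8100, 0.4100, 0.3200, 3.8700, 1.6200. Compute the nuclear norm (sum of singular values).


The nuclear norm is the sum of all singular values.
||T||_1 = 1.8100 + 0.4100 + 0.3200 + 3.8700 + 1.6200
= 8.0300

8.0300


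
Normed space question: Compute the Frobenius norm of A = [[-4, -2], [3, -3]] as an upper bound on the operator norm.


||A||_F^2 = sum a_ij^2
= (-4)^2 + (-2)^2 + 3^2 + (-3)^2
= 16 + 4 + 9 + 9 = 38
||A||_F = sqrt(38) = 6.1644

6.1644


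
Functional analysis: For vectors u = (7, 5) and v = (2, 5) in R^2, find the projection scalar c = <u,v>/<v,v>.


Computing <u,v> = 7*2 + 5*5 = 39
Computing <v,v> = 2^2 + 5^2 = 29
Projection coefficient = 39/29 = 1.3448

1.3448


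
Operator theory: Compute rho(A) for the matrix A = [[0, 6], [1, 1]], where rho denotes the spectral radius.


For a 2x2 matrix, eigenvalues satisfy lambda^2 - (trace)*lambda + det = 0
trace = 0 + 1 = 1
det = 0*1 - 6*1 = -6
discriminant = 1^2 - 4*(-6) = 25
spectral radius = max |eigenvalue| = 3.0000

3.0000


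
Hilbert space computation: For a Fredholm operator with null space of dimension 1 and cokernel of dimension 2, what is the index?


The Fredholm index is defined as ind(T) = dim(ker T) - dim(coker T)
= 1 - 2
= -1

-1
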